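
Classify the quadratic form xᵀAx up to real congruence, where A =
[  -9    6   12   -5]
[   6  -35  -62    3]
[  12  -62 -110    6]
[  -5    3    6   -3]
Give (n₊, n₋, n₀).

Answer: (1, 3, 0)

Derivation:
step 0: pivot -9 → sign −
step 1: pivot -31 → sign −
step 2: pivot 2/31 → sign +
step 3: pivot -1/3 → sign −
signature = (1, 3, 0)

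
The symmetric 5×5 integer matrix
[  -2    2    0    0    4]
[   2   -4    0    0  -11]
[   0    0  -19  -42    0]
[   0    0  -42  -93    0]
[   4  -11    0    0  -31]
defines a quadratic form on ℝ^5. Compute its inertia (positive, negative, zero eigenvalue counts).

Answer: (1, 4, 0)

Derivation:
step 0: pivot -2 → sign −
step 1: pivot -2 → sign −
step 2: pivot -19 → sign −
step 3: pivot -3/19 → sign −
step 4: pivot 3/2 → sign +
signature = (1, 4, 0)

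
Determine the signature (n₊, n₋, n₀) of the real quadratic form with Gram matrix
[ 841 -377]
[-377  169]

step 0: pivot 841 → sign +
step 1: row/col 1 already zero → sign 0
signature = (1, 0, 1)

Answer: (1, 0, 1)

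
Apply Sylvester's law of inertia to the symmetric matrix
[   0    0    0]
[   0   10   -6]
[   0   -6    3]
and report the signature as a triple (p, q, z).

step 0: pivot 10 → sign +
step 1: pivot -3/5 → sign −
step 2: row/col 2 already zero → sign 0
signature = (1, 1, 1)

Answer: (1, 1, 1)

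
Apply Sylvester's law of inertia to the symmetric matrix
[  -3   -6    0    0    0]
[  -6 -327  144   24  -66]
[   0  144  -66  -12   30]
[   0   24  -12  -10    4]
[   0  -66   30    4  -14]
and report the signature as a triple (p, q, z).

step 0: pivot -3 → sign −
step 1: pivot -315 → sign −
step 2: pivot -6/35 → sign −
step 3: pivot -2 → sign −
step 4: row/col 4 already zero → sign 0
signature = (0, 4, 1)

Answer: (0, 4, 1)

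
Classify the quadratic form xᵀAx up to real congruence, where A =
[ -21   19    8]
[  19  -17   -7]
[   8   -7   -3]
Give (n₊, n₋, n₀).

Answer: (1, 2, 0)

Derivation:
step 0: pivot -21 → sign −
step 1: pivot 4/21 → sign +
step 2: pivot -1/4 → sign −
signature = (1, 2, 0)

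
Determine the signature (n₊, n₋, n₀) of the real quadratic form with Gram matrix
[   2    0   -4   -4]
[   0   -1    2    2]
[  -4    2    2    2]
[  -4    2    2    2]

step 0: pivot 2 → sign +
step 1: pivot -1 → sign −
step 2: pivot -2 → sign −
step 3: row/col 3 already zero → sign 0
signature = (1, 2, 1)

Answer: (1, 2, 1)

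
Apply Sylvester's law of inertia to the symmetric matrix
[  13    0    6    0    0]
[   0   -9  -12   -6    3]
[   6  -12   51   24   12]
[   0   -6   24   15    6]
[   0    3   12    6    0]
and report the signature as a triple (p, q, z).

Answer: (4, 1, 0)

Derivation:
step 0: pivot 13 → sign +
step 1: pivot -9 → sign −
step 2: pivot 835/13 → sign +
step 3: pivot 2553/835 → sign +
step 4: pivot 3/851 → sign +
signature = (4, 1, 0)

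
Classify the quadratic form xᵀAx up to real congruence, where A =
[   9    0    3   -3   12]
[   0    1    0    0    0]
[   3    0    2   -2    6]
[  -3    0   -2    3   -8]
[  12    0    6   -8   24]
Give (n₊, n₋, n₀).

Answer: (4, 0, 1)

Derivation:
step 0: pivot 9 → sign +
step 1: pivot 1 → sign +
step 2: pivot 1 → sign +
step 3: pivot 1 → sign +
step 4: row/col 4 already zero → sign 0
signature = (4, 0, 1)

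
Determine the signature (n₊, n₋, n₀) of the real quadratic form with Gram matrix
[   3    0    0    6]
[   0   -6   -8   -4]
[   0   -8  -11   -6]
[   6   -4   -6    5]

step 0: pivot 3 → sign +
step 1: pivot -6 → sign −
step 2: pivot -1/3 → sign −
step 3: pivot -3 → sign −
signature = (1, 3, 0)

Answer: (1, 3, 0)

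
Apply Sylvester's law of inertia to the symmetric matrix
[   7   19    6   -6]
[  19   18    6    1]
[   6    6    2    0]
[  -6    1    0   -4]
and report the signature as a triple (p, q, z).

step 0: pivot 7 → sign +
step 1: pivot -235/7 → sign −
step 2: pivot 2/235 → sign +
step 3: pivot -3 → sign −
signature = (2, 2, 0)

Answer: (2, 2, 0)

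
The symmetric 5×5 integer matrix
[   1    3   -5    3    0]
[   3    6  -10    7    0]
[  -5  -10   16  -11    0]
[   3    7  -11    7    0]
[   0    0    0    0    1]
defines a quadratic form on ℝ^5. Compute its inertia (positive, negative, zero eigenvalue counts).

Answer: (2, 2, 1)

Derivation:
step 0: pivot 1 → sign +
step 1: pivot -3 → sign −
step 2: pivot -2/3 → sign −
step 3: pivot 1 → sign +
step 4: row/col 4 already zero → sign 0
signature = (2, 2, 1)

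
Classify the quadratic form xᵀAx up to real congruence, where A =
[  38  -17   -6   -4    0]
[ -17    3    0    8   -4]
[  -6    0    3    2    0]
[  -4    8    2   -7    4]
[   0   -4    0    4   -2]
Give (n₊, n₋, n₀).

step 0: pivot 38 → sign +
step 1: pivot -175/38 → sign −
step 2: pivot 633/175 → sign +
step 3: pivot -283/633 → sign −
step 4: pivot -6/283 → sign −
signature = (2, 3, 0)

Answer: (2, 3, 0)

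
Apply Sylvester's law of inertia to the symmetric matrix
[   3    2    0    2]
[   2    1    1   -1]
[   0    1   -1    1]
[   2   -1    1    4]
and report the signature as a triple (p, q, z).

step 0: pivot 3 → sign +
step 1: pivot -1/3 → sign −
step 2: pivot 2 → sign +
step 3: pivot 1 → sign +
signature = (3, 1, 0)

Answer: (3, 1, 0)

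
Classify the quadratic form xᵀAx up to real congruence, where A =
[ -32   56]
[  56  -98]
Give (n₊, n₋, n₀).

Answer: (0, 1, 1)

Derivation:
step 0: pivot -32 → sign −
step 1: row/col 1 already zero → sign 0
signature = (0, 1, 1)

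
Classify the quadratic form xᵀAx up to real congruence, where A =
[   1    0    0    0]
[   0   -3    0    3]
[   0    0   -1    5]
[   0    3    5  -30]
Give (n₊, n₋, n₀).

step 0: pivot 1 → sign +
step 1: pivot -3 → sign −
step 2: pivot -1 → sign −
step 3: pivot -2 → sign −
signature = (1, 3, 0)

Answer: (1, 3, 0)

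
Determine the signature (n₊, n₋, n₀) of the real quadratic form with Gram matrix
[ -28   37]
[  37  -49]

Answer: (0, 2, 0)

Derivation:
step 0: pivot -28 → sign −
step 1: pivot -3/28 → sign −
signature = (0, 2, 0)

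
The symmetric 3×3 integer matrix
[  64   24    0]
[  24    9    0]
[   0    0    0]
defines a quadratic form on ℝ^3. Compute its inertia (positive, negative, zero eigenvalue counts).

step 0: pivot 64 → sign +
step 1: row/col 1 already zero → sign 0
step 2: row/col 2 already zero → sign 0
signature = (1, 0, 2)

Answer: (1, 0, 2)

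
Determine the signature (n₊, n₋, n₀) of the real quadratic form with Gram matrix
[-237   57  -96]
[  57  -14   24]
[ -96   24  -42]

step 0: pivot -237 → sign −
step 1: pivot -23/79 → sign −
step 2: pivot -6/23 → sign −
signature = (0, 3, 0)

Answer: (0, 3, 0)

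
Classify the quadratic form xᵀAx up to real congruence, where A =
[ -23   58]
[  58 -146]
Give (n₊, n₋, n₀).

step 0: pivot -23 → sign −
step 1: pivot 6/23 → sign +
signature = (1, 1, 0)

Answer: (1, 1, 0)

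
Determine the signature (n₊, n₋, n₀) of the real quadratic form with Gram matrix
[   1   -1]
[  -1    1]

Answer: (1, 0, 1)

Derivation:
step 0: pivot 1 → sign +
step 1: row/col 1 already zero → sign 0
signature = (1, 0, 1)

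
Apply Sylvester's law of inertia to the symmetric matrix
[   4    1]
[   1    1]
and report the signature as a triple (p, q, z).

Answer: (2, 0, 0)

Derivation:
step 0: pivot 4 → sign +
step 1: pivot 3/4 → sign +
signature = (2, 0, 0)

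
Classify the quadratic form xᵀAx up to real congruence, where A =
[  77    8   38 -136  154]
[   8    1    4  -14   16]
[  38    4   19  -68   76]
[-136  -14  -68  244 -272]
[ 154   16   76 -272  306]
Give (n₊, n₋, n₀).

Answer: (3, 1, 1)

Derivation:
step 0: pivot 77 → sign +
step 1: pivot 13/77 → sign +
step 2: pivot 3/13 → sign +
step 3: pivot -2 → sign −
step 4: row/col 4 already zero → sign 0
signature = (3, 1, 1)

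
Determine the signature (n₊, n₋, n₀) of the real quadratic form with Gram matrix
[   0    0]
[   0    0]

Answer: (0, 0, 2)

Derivation:
step 0: row/col 0 already zero → sign 0
step 1: row/col 1 already zero → sign 0
signature = (0, 0, 2)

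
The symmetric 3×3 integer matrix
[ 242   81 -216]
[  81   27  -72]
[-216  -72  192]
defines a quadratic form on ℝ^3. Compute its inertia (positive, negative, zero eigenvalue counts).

Answer: (1, 1, 1)

Derivation:
step 0: pivot 242 → sign +
step 1: pivot -27/242 → sign −
step 2: row/col 2 already zero → sign 0
signature = (1, 1, 1)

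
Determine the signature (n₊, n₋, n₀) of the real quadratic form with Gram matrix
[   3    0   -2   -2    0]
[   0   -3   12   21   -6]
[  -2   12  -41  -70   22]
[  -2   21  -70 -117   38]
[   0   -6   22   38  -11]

Answer: (3, 2, 0)

Derivation:
step 0: pivot 3 → sign +
step 1: pivot -3 → sign −
step 2: pivot 17/3 → sign +
step 3: pivot 6/17 → sign +
step 4: pivot -1/3 → sign −
signature = (3, 2, 0)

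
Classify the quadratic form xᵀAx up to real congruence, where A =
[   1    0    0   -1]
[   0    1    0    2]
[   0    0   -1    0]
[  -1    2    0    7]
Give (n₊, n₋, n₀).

Answer: (3, 1, 0)

Derivation:
step 0: pivot 1 → sign +
step 1: pivot 1 → sign +
step 2: pivot -1 → sign −
step 3: pivot 2 → sign +
signature = (3, 1, 0)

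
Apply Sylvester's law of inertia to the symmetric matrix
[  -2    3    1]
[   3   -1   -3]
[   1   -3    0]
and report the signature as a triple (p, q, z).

step 0: pivot -2 → sign −
step 1: pivot 7/2 → sign +
step 2: pivot -1/7 → sign −
signature = (1, 2, 0)

Answer: (1, 2, 0)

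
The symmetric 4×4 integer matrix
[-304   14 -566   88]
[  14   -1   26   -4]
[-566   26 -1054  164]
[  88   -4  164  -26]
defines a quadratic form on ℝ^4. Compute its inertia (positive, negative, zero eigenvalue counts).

Answer: (0, 4, 0)

Derivation:
step 0: pivot -304 → sign −
step 1: pivot -27/76 → sign −
step 2: pivot -5/27 → sign −
step 3: pivot -2/5 → sign −
signature = (0, 4, 0)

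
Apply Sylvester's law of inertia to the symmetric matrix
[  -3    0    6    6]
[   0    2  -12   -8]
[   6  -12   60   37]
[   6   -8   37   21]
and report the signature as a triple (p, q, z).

step 0: pivot -3 → sign −
step 1: pivot 2 → sign +
step 2: pivot 1 → sign +
step 3: pivot -1 → sign −
signature = (2, 2, 0)

Answer: (2, 2, 0)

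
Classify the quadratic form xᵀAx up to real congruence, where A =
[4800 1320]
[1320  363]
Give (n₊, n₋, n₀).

Answer: (1, 0, 1)

Derivation:
step 0: pivot 4800 → sign +
step 1: row/col 1 already zero → sign 0
signature = (1, 0, 1)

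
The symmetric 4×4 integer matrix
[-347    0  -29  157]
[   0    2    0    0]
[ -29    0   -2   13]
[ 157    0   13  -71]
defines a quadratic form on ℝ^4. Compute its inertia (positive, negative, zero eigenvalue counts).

step 0: pivot -347 → sign −
step 1: pivot 2 → sign +
step 2: pivot 147/347 → sign +
step 3: row/col 3 already zero → sign 0
signature = (2, 1, 1)

Answer: (2, 1, 1)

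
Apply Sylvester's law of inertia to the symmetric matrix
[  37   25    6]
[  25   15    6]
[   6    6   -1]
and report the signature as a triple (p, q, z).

step 0: pivot 37 → sign +
step 1: pivot -70/37 → sign −
step 2: pivot 1/35 → sign +
signature = (2, 1, 0)

Answer: (2, 1, 0)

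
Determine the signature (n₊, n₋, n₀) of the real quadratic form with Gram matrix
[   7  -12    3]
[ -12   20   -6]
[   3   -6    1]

Answer: (2, 1, 0)

Derivation:
step 0: pivot 7 → sign +
step 1: pivot -4/7 → sign −
step 2: pivot 1 → sign +
signature = (2, 1, 0)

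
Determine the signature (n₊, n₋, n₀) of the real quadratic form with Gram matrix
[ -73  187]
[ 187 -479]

step 0: pivot -73 → sign −
step 1: pivot 2/73 → sign +
signature = (1, 1, 0)

Answer: (1, 1, 0)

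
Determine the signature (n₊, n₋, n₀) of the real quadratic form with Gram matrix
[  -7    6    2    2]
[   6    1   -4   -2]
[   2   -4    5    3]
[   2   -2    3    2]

Answer: (3, 1, 0)

Derivation:
step 0: pivot -7 → sign −
step 1: pivot 43/7 → sign +
step 2: pivot 203/43 → sign +
step 3: pivot 3/203 → sign +
signature = (3, 1, 0)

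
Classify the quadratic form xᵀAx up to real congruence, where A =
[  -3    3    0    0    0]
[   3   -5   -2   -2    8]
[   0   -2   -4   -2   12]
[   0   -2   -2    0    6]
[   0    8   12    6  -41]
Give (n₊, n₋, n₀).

step 0: pivot -3 → sign −
step 1: pivot -2 → sign −
step 2: pivot -2 → sign −
step 3: pivot 2 → sign +
step 4: pivot -3 → sign −
signature = (1, 4, 0)

Answer: (1, 4, 0)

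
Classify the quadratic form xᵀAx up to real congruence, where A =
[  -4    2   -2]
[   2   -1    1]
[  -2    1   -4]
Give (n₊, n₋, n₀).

step 0: pivot -4 → sign −
step 1: pivot -3 → sign −
step 2: row/col 2 already zero → sign 0
signature = (0, 2, 1)

Answer: (0, 2, 1)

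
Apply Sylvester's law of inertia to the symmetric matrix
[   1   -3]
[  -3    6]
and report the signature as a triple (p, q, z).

Answer: (1, 1, 0)

Derivation:
step 0: pivot 1 → sign +
step 1: pivot -3 → sign −
signature = (1, 1, 0)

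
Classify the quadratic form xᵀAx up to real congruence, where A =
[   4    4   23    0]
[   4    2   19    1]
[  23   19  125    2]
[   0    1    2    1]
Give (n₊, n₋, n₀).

Answer: (3, 1, 0)

Derivation:
step 0: pivot 4 → sign +
step 1: pivot -2 → sign −
step 2: pivot 3/4 → sign +
step 3: pivot 3/2 → sign +
signature = (3, 1, 0)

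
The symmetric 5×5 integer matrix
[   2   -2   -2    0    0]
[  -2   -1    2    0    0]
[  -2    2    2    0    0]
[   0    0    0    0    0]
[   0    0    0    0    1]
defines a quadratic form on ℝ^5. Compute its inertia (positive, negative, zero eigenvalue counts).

Answer: (2, 1, 2)

Derivation:
step 0: pivot 2 → sign +
step 1: pivot -3 → sign −
step 2: pivot 1 → sign +
step 3: row/col 3 already zero → sign 0
step 4: row/col 4 already zero → sign 0
signature = (2, 1, 2)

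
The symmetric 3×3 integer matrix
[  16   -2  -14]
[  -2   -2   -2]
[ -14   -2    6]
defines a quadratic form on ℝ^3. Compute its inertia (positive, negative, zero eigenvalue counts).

step 0: pivot 16 → sign +
step 1: pivot -9/4 → sign −
step 2: row/col 2 already zero → sign 0
signature = (1, 1, 1)

Answer: (1, 1, 1)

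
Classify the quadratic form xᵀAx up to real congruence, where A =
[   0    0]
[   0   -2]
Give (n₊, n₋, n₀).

Answer: (0, 1, 1)

Derivation:
step 0: pivot -2 → sign −
step 1: row/col 1 already zero → sign 0
signature = (0, 1, 1)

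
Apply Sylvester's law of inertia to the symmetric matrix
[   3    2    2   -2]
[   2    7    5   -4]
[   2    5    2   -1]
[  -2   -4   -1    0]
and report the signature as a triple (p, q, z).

Answer: (2, 2, 0)

Derivation:
step 0: pivot 3 → sign +
step 1: pivot 17/3 → sign +
step 2: pivot -29/17 → sign −
step 3: pivot -3/29 → sign −
signature = (2, 2, 0)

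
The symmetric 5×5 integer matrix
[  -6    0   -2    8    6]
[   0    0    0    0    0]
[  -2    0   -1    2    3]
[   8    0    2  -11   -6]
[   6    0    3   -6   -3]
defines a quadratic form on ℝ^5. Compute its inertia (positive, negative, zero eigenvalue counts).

Answer: (2, 2, 1)

Derivation:
step 0: pivot -6 → sign −
step 1: pivot -1/3 → sign −
step 2: pivot 1 → sign +
step 3: pivot 6 → sign +
step 4: row/col 4 already zero → sign 0
signature = (2, 2, 1)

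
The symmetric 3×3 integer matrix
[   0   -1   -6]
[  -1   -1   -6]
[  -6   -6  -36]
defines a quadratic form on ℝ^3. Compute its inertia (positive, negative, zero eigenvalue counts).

Answer: (1, 1, 1)

Derivation:
step 0: pivot -1 → sign −
step 1: pivot 1 → sign +
step 2: row/col 2 already zero → sign 0
signature = (1, 1, 1)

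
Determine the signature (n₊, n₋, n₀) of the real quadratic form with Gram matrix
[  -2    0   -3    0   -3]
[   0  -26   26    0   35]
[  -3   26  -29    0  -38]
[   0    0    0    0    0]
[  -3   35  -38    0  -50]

Answer: (2, 2, 1)

Derivation:
step 0: pivot -2 → sign −
step 1: pivot -26 → sign −
step 2: pivot 3/2 → sign +
step 3: pivot 3/26 → sign +
step 4: row/col 4 already zero → sign 0
signature = (2, 2, 1)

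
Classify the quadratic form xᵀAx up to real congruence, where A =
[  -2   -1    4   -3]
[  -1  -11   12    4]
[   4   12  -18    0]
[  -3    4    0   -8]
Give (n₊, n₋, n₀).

step 0: pivot -2 → sign −
step 1: pivot -21/2 → sign −
step 2: pivot -10/21 → sign −
step 3: pivot 3/5 → sign +
signature = (1, 3, 0)

Answer: (1, 3, 0)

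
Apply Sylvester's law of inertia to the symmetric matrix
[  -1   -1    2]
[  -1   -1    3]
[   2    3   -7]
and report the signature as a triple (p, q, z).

step 0: pivot -1 → sign −
step 1: pivot -3 → sign −
step 2: pivot 1/3 → sign +
signature = (1, 2, 0)

Answer: (1, 2, 0)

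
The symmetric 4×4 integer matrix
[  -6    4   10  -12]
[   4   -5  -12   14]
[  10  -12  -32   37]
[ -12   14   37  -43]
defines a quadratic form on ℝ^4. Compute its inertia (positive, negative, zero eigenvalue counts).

Answer: (0, 4, 0)

Derivation:
step 0: pivot -6 → sign −
step 1: pivot -7/3 → sign −
step 2: pivot -22/7 → sign −
step 3: pivot -3/22 → sign −
signature = (0, 4, 0)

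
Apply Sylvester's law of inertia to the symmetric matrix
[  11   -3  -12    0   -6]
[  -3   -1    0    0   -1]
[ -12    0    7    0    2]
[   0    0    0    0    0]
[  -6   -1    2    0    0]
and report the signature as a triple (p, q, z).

Answer: (2, 2, 1)

Derivation:
step 0: pivot 11 → sign +
step 1: pivot -20/11 → sign −
step 2: pivot -1/5 → sign −
step 3: pivot 3/4 → sign +
step 4: row/col 4 already zero → sign 0
signature = (2, 2, 1)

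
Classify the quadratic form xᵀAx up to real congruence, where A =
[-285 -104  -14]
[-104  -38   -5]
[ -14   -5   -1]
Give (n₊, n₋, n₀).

Answer: (0, 3, 0)

Derivation:
step 0: pivot -285 → sign −
step 1: pivot -14/285 → sign −
step 2: pivot -1/14 → sign −
signature = (0, 3, 0)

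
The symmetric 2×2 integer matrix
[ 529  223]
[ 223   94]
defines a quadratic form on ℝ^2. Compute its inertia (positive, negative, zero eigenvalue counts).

Answer: (1, 1, 0)

Derivation:
step 0: pivot 529 → sign +
step 1: pivot -3/529 → sign −
signature = (1, 1, 0)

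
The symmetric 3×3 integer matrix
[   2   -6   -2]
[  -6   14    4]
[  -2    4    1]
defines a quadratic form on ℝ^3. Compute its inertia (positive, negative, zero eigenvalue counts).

step 0: pivot 2 → sign +
step 1: pivot -4 → sign −
step 2: row/col 2 already zero → sign 0
signature = (1, 1, 1)

Answer: (1, 1, 1)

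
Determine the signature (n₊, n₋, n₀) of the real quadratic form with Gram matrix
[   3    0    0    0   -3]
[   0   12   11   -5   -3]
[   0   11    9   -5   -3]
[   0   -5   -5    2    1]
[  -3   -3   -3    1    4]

step 0: pivot 3 → sign +
step 1: pivot 12 → sign +
step 2: pivot -13/12 → sign −
step 3: pivot 1/13 → sign +
step 4: row/col 4 already zero → sign 0
signature = (3, 1, 1)

Answer: (3, 1, 1)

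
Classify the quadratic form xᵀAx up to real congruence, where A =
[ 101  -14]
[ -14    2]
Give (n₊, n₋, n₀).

Answer: (2, 0, 0)

Derivation:
step 0: pivot 101 → sign +
step 1: pivot 6/101 → sign +
signature = (2, 0, 0)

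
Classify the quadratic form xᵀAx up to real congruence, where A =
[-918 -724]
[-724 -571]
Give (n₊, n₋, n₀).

step 0: pivot -918 → sign −
step 1: pivot -1/459 → sign −
signature = (0, 2, 0)

Answer: (0, 2, 0)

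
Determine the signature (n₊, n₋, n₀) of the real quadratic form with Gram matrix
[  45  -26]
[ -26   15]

step 0: pivot 45 → sign +
step 1: pivot -1/45 → sign −
signature = (1, 1, 0)

Answer: (1, 1, 0)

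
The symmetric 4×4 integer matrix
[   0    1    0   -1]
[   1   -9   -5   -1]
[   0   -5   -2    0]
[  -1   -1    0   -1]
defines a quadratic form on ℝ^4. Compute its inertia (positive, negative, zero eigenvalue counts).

step 0: pivot -9 → sign −
step 1: pivot 1/9 → sign +
step 2: pivot -2 → sign −
step 3: pivot 1/2 → sign +
signature = (2, 2, 0)

Answer: (2, 2, 0)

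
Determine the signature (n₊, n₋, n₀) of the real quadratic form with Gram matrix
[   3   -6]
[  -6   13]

Answer: (2, 0, 0)

Derivation:
step 0: pivot 3 → sign +
step 1: pivot 1 → sign +
signature = (2, 0, 0)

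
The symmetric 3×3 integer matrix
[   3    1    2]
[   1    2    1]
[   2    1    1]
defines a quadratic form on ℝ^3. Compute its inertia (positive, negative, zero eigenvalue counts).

step 0: pivot 3 → sign +
step 1: pivot 5/3 → sign +
step 2: pivot -2/5 → sign −
signature = (2, 1, 0)

Answer: (2, 1, 0)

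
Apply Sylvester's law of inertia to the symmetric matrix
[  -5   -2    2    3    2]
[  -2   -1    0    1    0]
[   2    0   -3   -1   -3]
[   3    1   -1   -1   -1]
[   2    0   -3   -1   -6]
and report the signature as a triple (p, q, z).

Answer: (1, 3, 1)

Derivation:
step 0: pivot -5 → sign −
step 1: pivot -1/5 → sign −
step 2: pivot 1 → sign +
step 3: pivot -3 → sign −
step 4: row/col 4 already zero → sign 0
signature = (1, 3, 1)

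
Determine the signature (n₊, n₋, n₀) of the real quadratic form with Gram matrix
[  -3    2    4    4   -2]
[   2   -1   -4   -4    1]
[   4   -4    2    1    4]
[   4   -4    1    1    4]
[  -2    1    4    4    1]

Answer: (4, 1, 0)

Derivation:
step 0: pivot -3 → sign −
step 1: pivot 1/3 → sign +
step 2: pivot 2 → sign +
step 3: pivot 1/2 → sign +
step 4: pivot 2 → sign +
signature = (4, 1, 0)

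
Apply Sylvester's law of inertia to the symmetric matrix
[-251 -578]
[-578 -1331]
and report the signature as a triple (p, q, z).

Answer: (1, 1, 0)

Derivation:
step 0: pivot -251 → sign −
step 1: pivot 3/251 → sign +
signature = (1, 1, 0)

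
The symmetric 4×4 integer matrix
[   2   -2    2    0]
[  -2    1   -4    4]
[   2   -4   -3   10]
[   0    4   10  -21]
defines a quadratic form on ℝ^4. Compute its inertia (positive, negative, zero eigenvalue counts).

Answer: (1, 3, 0)

Derivation:
step 0: pivot 2 → sign +
step 1: pivot -1 → sign −
step 2: pivot -1 → sign −
step 3: pivot -1 → sign −
signature = (1, 3, 0)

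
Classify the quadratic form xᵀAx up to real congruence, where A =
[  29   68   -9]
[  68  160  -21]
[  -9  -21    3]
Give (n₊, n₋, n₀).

Answer: (3, 0, 0)

Derivation:
step 0: pivot 29 → sign +
step 1: pivot 16/29 → sign +
step 2: pivot 3/16 → sign +
signature = (3, 0, 0)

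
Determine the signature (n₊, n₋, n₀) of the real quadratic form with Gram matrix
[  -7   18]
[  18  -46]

step 0: pivot -7 → sign −
step 1: pivot 2/7 → sign +
signature = (1, 1, 0)

Answer: (1, 1, 0)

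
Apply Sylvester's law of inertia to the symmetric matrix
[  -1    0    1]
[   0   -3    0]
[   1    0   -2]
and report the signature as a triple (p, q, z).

Answer: (0, 3, 0)

Derivation:
step 0: pivot -1 → sign −
step 1: pivot -3 → sign −
step 2: pivot -1 → sign −
signature = (0, 3, 0)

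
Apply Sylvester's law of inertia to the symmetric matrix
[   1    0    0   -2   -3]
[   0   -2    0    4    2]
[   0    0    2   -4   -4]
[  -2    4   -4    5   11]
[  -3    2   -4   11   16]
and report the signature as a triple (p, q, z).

step 0: pivot 1 → sign +
step 1: pivot -2 → sign −
step 2: pivot 2 → sign +
step 3: pivot 1 → sign +
step 4: row/col 4 already zero → sign 0
signature = (3, 1, 1)

Answer: (3, 1, 1)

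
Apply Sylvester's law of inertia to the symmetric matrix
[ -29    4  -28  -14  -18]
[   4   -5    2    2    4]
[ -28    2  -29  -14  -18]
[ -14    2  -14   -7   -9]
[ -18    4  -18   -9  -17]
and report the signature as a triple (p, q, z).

Answer: (0, 5, 0)

Derivation:
step 0: pivot -29 → sign −
step 1: pivot -129/29 → sign −
step 2: pivot -51/43 → sign −
step 3: pivot -1/51 → sign −
step 4: pivot -2/3 → sign −
signature = (0, 5, 0)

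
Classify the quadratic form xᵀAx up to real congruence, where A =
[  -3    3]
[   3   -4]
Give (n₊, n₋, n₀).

step 0: pivot -3 → sign −
step 1: pivot -1 → sign −
signature = (0, 2, 0)

Answer: (0, 2, 0)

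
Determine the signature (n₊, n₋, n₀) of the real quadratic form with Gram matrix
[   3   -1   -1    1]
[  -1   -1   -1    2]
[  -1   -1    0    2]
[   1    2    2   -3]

step 0: pivot 3 → sign +
step 1: pivot -4/3 → sign −
step 2: pivot 1 → sign +
step 3: pivot 3/4 → sign +
signature = (3, 1, 0)

Answer: (3, 1, 0)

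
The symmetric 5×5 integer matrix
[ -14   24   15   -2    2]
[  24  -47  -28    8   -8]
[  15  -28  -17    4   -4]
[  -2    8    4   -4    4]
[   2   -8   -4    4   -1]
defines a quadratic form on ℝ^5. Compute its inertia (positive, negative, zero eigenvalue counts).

step 0: pivot -14 → sign −
step 1: pivot -41/7 → sign −
step 2: pivot -3/82 → sign −
step 3: pivot 3 → sign +
step 4: row/col 4 already zero → sign 0
signature = (1, 3, 1)

Answer: (1, 3, 1)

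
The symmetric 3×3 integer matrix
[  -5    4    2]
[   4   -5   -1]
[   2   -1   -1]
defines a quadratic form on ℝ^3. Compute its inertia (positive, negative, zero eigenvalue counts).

step 0: pivot -5 → sign −
step 1: pivot -9/5 → sign −
step 2: row/col 2 already zero → sign 0
signature = (0, 2, 1)

Answer: (0, 2, 1)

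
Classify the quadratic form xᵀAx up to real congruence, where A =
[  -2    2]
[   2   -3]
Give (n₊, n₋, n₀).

step 0: pivot -2 → sign −
step 1: pivot -1 → sign −
signature = (0, 2, 0)

Answer: (0, 2, 0)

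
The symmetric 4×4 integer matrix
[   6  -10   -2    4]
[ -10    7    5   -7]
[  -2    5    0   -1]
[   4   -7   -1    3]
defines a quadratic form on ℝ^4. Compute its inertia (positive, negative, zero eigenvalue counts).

Answer: (2, 2, 0)

Derivation:
step 0: pivot 6 → sign +
step 1: pivot -29/3 → sign −
step 2: pivot -11/29 → sign −
step 3: pivot 6/11 → sign +
signature = (2, 2, 0)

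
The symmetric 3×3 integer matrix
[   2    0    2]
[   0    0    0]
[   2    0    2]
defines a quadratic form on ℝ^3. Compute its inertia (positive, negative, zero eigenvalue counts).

Answer: (1, 0, 2)

Derivation:
step 0: pivot 2 → sign +
step 1: row/col 1 already zero → sign 0
step 2: row/col 2 already zero → sign 0
signature = (1, 0, 2)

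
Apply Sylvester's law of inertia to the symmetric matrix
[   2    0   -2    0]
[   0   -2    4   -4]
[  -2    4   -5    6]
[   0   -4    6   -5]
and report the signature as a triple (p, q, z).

step 0: pivot 2 → sign +
step 1: pivot -2 → sign −
step 2: pivot 1 → sign +
step 3: pivot -1 → sign −
signature = (2, 2, 0)

Answer: (2, 2, 0)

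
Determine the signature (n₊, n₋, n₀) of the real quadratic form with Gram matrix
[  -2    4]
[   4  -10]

Answer: (0, 2, 0)

Derivation:
step 0: pivot -2 → sign −
step 1: pivot -2 → sign −
signature = (0, 2, 0)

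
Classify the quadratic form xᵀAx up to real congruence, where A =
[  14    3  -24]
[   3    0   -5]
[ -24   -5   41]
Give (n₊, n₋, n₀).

step 0: pivot 14 → sign +
step 1: pivot -9/14 → sign −
step 2: pivot -1/9 → sign −
signature = (1, 2, 0)

Answer: (1, 2, 0)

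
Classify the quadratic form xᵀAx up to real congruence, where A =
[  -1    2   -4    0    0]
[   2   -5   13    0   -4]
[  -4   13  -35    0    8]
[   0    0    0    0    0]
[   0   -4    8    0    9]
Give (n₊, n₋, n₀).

Answer: (2, 2, 1)

Derivation:
step 0: pivot -1 → sign −
step 1: pivot -1 → sign −
step 2: pivot 6 → sign +
step 3: pivot 1 → sign +
step 4: row/col 4 already zero → sign 0
signature = (2, 2, 1)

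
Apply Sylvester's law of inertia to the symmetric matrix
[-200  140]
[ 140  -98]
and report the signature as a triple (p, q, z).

Answer: (0, 1, 1)

Derivation:
step 0: pivot -200 → sign −
step 1: row/col 1 already zero → sign 0
signature = (0, 1, 1)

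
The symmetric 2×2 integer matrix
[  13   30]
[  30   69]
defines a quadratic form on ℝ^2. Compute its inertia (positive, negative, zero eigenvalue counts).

step 0: pivot 13 → sign +
step 1: pivot -3/13 → sign −
signature = (1, 1, 0)

Answer: (1, 1, 0)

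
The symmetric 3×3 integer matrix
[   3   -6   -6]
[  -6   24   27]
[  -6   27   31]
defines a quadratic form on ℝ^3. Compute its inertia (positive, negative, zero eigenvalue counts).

Answer: (3, 0, 0)

Derivation:
step 0: pivot 3 → sign +
step 1: pivot 12 → sign +
step 2: pivot 1/4 → sign +
signature = (3, 0, 0)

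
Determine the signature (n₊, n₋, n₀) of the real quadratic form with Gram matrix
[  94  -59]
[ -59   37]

Answer: (1, 1, 0)

Derivation:
step 0: pivot 94 → sign +
step 1: pivot -3/94 → sign −
signature = (1, 1, 0)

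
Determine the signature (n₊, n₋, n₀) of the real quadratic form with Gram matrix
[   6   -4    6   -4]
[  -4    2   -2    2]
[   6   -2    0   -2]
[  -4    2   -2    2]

Answer: (1, 1, 2)

Derivation:
step 0: pivot 6 → sign +
step 1: pivot -2/3 → sign −
step 2: row/col 2 already zero → sign 0
step 3: row/col 3 already zero → sign 0
signature = (1, 1, 2)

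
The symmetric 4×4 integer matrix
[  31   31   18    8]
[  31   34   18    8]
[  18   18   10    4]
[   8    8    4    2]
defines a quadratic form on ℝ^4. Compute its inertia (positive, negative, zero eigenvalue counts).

Answer: (3, 1, 0)

Derivation:
step 0: pivot 31 → sign +
step 1: pivot 3 → sign +
step 2: pivot -14/31 → sign −
step 3: pivot 6/7 → sign +
signature = (3, 1, 0)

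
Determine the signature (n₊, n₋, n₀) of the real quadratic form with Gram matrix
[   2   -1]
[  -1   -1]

step 0: pivot 2 → sign +
step 1: pivot -3/2 → sign −
signature = (1, 1, 0)

Answer: (1, 1, 0)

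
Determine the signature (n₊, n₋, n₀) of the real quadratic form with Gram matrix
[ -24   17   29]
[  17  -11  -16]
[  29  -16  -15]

Answer: (2, 1, 0)

Derivation:
step 0: pivot -24 → sign −
step 1: pivot 25/24 → sign +
step 2: pivot 6/25 → sign +
signature = (2, 1, 0)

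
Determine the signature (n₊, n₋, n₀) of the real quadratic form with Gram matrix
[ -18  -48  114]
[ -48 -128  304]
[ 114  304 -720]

step 0: pivot -18 → sign −
step 1: pivot 2 → sign +
step 2: row/col 2 already zero → sign 0
signature = (1, 1, 1)

Answer: (1, 1, 1)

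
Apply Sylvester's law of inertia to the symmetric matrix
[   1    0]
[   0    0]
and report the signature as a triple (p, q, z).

Answer: (1, 0, 1)

Derivation:
step 0: pivot 1 → sign +
step 1: row/col 1 already zero → sign 0
signature = (1, 0, 1)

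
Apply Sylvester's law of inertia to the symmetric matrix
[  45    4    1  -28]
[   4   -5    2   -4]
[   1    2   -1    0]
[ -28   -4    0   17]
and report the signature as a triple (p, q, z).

Answer: (2, 2, 0)

Derivation:
step 0: pivot 45 → sign +
step 1: pivot -241/45 → sign −
step 2: pivot -82/241 → sign −
step 3: pivot 1/41 → sign +
signature = (2, 2, 0)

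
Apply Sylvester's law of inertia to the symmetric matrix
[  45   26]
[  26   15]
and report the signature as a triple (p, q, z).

step 0: pivot 45 → sign +
step 1: pivot -1/45 → sign −
signature = (1, 1, 0)

Answer: (1, 1, 0)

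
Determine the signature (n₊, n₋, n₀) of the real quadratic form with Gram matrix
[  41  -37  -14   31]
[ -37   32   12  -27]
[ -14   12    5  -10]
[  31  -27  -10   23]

Answer: (3, 1, 0)

Derivation:
step 0: pivot 41 → sign +
step 1: pivot -57/41 → sign −
step 2: pivot 29/57 → sign +
step 3: pivot 6/29 → sign +
signature = (3, 1, 0)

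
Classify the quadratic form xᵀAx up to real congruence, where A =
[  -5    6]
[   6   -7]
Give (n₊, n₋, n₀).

step 0: pivot -5 → sign −
step 1: pivot 1/5 → sign +
signature = (1, 1, 0)

Answer: (1, 1, 0)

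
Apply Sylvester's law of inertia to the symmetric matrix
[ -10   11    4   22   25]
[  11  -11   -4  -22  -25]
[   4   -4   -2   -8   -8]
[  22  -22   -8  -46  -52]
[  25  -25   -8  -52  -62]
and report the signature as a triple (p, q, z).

step 0: pivot -10 → sign −
step 1: pivot 11/10 → sign +
step 2: pivot -6/11 → sign −
step 3: pivot -2 → sign −
step 4: pivot -1 → sign −
signature = (1, 4, 0)

Answer: (1, 4, 0)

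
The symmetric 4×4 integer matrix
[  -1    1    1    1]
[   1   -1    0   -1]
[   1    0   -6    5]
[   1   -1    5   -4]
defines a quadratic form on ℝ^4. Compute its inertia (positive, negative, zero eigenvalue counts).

step 0: pivot -1 → sign −
step 1: pivot -5 → sign −
step 2: pivot 1/5 → sign +
step 3: pivot -3 → sign −
signature = (1, 3, 0)

Answer: (1, 3, 0)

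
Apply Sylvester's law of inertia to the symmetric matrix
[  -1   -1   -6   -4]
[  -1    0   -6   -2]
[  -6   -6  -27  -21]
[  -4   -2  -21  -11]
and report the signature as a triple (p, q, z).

Answer: (2, 1, 1)

Derivation:
step 0: pivot -1 → sign −
step 1: pivot 1 → sign +
step 2: pivot 9 → sign +
step 3: row/col 3 already zero → sign 0
signature = (2, 1, 1)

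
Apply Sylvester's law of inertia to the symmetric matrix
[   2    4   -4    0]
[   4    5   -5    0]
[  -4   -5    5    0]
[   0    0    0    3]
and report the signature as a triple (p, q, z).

Answer: (2, 1, 1)

Derivation:
step 0: pivot 2 → sign +
step 1: pivot -3 → sign −
step 2: pivot 3 → sign +
step 3: row/col 3 already zero → sign 0
signature = (2, 1, 1)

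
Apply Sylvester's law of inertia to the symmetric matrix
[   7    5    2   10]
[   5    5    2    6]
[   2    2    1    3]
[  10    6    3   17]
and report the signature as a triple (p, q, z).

step 0: pivot 7 → sign +
step 1: pivot 10/7 → sign +
step 2: pivot 1/5 → sign +
step 3: row/col 3 already zero → sign 0
signature = (3, 0, 1)

Answer: (3, 0, 1)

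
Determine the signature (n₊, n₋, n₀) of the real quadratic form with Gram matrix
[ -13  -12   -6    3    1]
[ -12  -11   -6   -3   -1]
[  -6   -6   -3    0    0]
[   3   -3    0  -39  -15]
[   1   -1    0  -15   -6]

step 0: pivot -13 → sign −
step 1: pivot 1/13 → sign +
step 2: pivot -3 → sign −
step 3: pivot -39 → sign −
step 4: pivot -3/13 → sign −
signature = (1, 4, 0)

Answer: (1, 4, 0)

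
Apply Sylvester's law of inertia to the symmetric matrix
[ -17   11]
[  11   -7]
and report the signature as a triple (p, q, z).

Answer: (1, 1, 0)

Derivation:
step 0: pivot -17 → sign −
step 1: pivot 2/17 → sign +
signature = (1, 1, 0)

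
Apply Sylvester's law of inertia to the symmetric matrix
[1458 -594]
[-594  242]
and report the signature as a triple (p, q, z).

step 0: pivot 1458 → sign +
step 1: row/col 1 already zero → sign 0
signature = (1, 0, 1)

Answer: (1, 0, 1)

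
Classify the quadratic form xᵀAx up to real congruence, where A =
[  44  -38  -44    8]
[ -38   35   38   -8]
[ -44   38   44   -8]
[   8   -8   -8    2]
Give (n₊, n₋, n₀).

step 0: pivot 44 → sign +
step 1: pivot 24/11 → sign +
step 2: row/col 2 already zero → sign 0
step 3: row/col 3 already zero → sign 0
signature = (2, 0, 2)

Answer: (2, 0, 2)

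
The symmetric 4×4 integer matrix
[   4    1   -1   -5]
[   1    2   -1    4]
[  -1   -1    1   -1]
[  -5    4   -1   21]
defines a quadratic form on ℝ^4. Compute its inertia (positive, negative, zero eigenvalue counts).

Answer: (3, 1, 0)

Derivation:
step 0: pivot 4 → sign +
step 1: pivot 7/4 → sign +
step 2: pivot 3/7 → sign +
step 3: pivot -1 → sign −
signature = (3, 1, 0)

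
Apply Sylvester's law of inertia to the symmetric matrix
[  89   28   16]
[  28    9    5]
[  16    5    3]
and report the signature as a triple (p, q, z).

step 0: pivot 89 → sign +
step 1: pivot 17/89 → sign +
step 2: pivot 2/17 → sign +
signature = (3, 0, 0)

Answer: (3, 0, 0)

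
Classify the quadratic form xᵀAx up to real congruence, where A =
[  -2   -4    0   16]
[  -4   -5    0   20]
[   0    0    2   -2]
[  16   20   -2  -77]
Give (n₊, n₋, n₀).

step 0: pivot -2 → sign −
step 1: pivot 3 → sign +
step 2: pivot 2 → sign +
step 3: pivot 1 → sign +
signature = (3, 1, 0)

Answer: (3, 1, 0)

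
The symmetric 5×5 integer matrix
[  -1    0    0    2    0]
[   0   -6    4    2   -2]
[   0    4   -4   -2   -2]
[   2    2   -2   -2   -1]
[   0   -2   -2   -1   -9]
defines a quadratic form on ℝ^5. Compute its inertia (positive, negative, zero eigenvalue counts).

Answer: (1, 3, 1)

Derivation:
step 0: pivot -1 → sign −
step 1: pivot -6 → sign −
step 2: pivot -4/3 → sign −
step 3: pivot 3 → sign +
step 4: row/col 4 already zero → sign 0
signature = (1, 3, 1)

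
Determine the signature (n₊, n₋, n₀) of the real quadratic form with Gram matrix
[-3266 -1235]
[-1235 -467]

step 0: pivot -3266 → sign −
step 1: pivot 3/3266 → sign +
signature = (1, 1, 0)

Answer: (1, 1, 0)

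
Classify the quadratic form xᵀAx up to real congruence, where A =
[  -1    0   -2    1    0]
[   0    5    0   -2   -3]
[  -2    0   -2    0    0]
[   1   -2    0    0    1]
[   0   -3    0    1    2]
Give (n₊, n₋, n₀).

Answer: (3, 2, 0)

Derivation:
step 0: pivot -1 → sign −
step 1: pivot 5 → sign +
step 2: pivot 2 → sign +
step 3: pivot -9/5 → sign −
step 4: pivot 2/9 → sign +
signature = (3, 2, 0)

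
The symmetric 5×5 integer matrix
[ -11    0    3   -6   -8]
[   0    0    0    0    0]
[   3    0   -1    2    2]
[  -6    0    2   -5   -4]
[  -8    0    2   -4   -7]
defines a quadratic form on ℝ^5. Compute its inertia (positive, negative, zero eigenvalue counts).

step 0: pivot -11 → sign −
step 1: pivot -2/11 → sign −
step 2: pivot -1 → sign −
step 3: pivot -1 → sign −
step 4: row/col 4 already zero → sign 0
signature = (0, 4, 1)

Answer: (0, 4, 1)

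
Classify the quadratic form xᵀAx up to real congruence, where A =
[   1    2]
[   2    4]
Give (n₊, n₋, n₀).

Answer: (1, 0, 1)

Derivation:
step 0: pivot 1 → sign +
step 1: row/col 1 already zero → sign 0
signature = (1, 0, 1)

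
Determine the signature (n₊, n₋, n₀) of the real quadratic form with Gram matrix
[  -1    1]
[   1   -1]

Answer: (0, 1, 1)

Derivation:
step 0: pivot -1 → sign −
step 1: row/col 1 already zero → sign 0
signature = (0, 1, 1)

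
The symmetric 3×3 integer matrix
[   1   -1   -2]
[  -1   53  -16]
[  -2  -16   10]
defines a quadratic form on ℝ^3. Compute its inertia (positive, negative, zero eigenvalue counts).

step 0: pivot 1 → sign +
step 1: pivot 52 → sign +
step 2: pivot -3/13 → sign −
signature = (2, 1, 0)

Answer: (2, 1, 0)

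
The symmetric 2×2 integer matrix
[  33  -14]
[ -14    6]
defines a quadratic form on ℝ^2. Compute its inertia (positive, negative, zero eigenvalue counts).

Answer: (2, 0, 0)

Derivation:
step 0: pivot 33 → sign +
step 1: pivot 2/33 → sign +
signature = (2, 0, 0)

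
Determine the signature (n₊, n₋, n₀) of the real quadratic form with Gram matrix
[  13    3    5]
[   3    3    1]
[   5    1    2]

step 0: pivot 13 → sign +
step 1: pivot 30/13 → sign +
step 2: pivot 1/15 → sign +
signature = (3, 0, 0)

Answer: (3, 0, 0)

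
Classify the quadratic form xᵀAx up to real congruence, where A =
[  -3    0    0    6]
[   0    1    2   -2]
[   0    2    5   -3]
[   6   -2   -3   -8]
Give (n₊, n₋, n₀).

Answer: (2, 2, 0)

Derivation:
step 0: pivot -3 → sign −
step 1: pivot 1 → sign +
step 2: pivot 1 → sign +
step 3: pivot -1 → sign −
signature = (2, 2, 0)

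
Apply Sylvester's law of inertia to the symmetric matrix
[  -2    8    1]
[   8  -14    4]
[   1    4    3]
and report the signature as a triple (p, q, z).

Answer: (1, 2, 0)

Derivation:
step 0: pivot -2 → sign −
step 1: pivot 18 → sign +
step 2: pivot -1/18 → sign −
signature = (1, 2, 0)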